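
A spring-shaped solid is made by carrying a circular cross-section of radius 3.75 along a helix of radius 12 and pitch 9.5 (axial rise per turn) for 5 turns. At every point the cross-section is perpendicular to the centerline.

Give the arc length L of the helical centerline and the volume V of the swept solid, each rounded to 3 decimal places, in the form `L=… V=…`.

2πR = 2π·12 = 75.398224
per-turn = √(75.398224² + 9.5²) = √(5684.8921 + 90.25) = √5775.1421 = 75.994356
L = 5 × 75.994356 = 379.971780
V = π·3.75² × L = 44.178647 × 379.971780 = 16786.639008

L=379.972 V=16786.639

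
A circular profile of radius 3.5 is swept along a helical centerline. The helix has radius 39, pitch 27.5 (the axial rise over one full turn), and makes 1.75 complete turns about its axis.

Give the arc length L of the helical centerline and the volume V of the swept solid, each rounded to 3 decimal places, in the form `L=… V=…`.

L=431.519 V=16606.811

2πR = 2π·39 = 245.044227
per-turn = √(245.044227² + 27.5²) = √(60046.6732 + 756.25) = √60802.9232 = 246.582488
L = 1.75 × 246.582488 = 431.519353
V = π·3.5² × L = 38.484510 × 431.519353 = 16606.810868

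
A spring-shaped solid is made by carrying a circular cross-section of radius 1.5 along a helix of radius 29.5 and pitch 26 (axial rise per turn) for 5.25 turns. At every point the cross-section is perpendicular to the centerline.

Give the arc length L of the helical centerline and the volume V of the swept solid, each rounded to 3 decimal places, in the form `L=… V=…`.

2πR = 2π·29.5 = 185.353967
per-turn = √(185.353967² + 26²) = √(34356.0929 + 676) = √35032.0929 = 187.168622
L = 5.25 × 187.168622 = 982.635264
V = π·1.5² × L = 7.068583 × 982.635264 = 6945.839381

L=982.635 V=6945.839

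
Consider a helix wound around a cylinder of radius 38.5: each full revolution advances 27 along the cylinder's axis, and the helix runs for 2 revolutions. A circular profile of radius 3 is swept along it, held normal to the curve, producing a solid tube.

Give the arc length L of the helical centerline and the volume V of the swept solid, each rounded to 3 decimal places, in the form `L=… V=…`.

2πR = 2π·38.5 = 241.902634
per-turn = √(241.902634² + 27²) = √(58516.8845 + 729) = √59245.8845 = 243.404775
L = 2 × 243.404775 = 486.809550
V = π·3² × L = 28.274334 × 486.809550 = 13764.215754

L=486.810 V=13764.216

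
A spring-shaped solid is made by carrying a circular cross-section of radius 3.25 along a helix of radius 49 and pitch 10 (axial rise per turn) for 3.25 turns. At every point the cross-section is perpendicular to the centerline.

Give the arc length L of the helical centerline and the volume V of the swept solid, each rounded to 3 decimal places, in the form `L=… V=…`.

L=1001.125 V=33220.401

2πR = 2π·49 = 307.876080
per-turn = √(307.876080² + 10²) = √(94787.6807 + 100) = √94887.6807 = 308.038440
L = 3.25 × 308.038440 = 1001.124931
V = π·3.25² × L = 33.183072 × 1001.124931 = 33220.401064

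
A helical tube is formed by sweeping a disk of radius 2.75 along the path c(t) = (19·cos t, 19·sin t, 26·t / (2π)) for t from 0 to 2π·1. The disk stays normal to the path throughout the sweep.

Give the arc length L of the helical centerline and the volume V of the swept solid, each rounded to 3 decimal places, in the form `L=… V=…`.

2πR = 2π·19 = 119.380521
per-turn = √(119.380521² + 26²) = √(14251.7088 + 676) = √14927.7088 = 122.179003
L = 1 × 122.179003 = 122.179003
V = π·2.75² × L = 23.758294 × 122.179003 = 2902.764726

L=122.179 V=2902.765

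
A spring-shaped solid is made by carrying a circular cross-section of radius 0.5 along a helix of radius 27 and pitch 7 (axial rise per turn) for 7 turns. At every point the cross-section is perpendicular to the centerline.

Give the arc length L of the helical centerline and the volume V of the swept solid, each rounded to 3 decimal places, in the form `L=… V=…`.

2πR = 2π·27 = 169.646003
per-turn = √(169.646003² + 7²) = √(28779.7664 + 49) = √28828.7664 = 169.790360
L = 7 × 169.790360 = 1188.532522
V = π·0.5² × L = 0.785398 × 1188.532522 = 933.471260

L=1188.533 V=933.471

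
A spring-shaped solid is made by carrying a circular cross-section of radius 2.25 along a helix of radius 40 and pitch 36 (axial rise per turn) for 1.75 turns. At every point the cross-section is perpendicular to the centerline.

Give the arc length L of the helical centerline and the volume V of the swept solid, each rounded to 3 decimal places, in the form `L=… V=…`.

2πR = 2π·40 = 251.327412
per-turn = √(251.327412² + 36²) = √(63165.4682 + 1296) = √64461.4682 = 253.892631
L = 1.75 × 253.892631 = 444.312105
V = π·2.25² × L = 15.904313 × 444.312105 = 7066.478696

L=444.312 V=7066.479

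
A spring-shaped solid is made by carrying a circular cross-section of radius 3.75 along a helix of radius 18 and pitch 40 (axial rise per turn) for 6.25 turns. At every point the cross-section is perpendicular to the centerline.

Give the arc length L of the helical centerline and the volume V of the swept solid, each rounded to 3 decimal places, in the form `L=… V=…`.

L=749.766 V=33123.637

2πR = 2π·18 = 113.097336
per-turn = √(113.097336² + 40²) = √(12791.0073 + 1600) = √14391.0073 = 119.962525
L = 6.25 × 119.962525 = 749.765779
V = π·3.75² × L = 44.178647 × 749.765779 = 33123.637435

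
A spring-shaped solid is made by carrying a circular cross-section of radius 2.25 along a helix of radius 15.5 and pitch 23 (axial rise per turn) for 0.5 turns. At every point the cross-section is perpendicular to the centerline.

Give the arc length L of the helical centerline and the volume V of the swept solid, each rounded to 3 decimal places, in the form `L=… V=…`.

2πR = 2π·15.5 = 97.389372
per-turn = √(97.389372² + 23²) = √(9484.6898 + 529) = √10013.6898 = 100.068426
L = 0.5 × 100.068426 = 50.034213
V = π·2.25² × L = 15.904313 × 50.034213 = 795.759773

L=50.034 V=795.760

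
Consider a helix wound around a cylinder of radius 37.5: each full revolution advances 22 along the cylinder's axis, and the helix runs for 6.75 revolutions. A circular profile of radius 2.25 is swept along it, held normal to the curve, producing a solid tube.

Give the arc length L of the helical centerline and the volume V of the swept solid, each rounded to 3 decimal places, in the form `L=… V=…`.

L=1597.349 V=25404.739

2πR = 2π·37.5 = 235.619449
per-turn = √(235.619449² + 22²) = √(55516.5248 + 484) = √56000.5248 = 236.644300
L = 6.75 × 236.644300 = 1597.349025
V = π·2.25² × L = 15.904313 × 1597.349025 = 25404.738566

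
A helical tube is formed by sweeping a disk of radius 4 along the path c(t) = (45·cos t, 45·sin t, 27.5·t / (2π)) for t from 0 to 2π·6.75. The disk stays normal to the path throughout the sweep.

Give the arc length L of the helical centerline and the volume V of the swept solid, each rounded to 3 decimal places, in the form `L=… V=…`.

L=1917.523 V=96385.237

2πR = 2π·45 = 282.743339
per-turn = √(282.743339² + 27.5²) = √(79943.7956 + 756.25) = √80700.0456 = 284.077535
L = 6.75 × 284.077535 = 1917.523358
V = π·4² × L = 50.265482 × 1917.523358 = 96385.236732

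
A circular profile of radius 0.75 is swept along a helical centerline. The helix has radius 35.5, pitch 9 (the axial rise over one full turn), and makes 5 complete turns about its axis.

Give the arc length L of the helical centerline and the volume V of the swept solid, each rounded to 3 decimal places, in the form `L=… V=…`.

2πR = 2π·35.5 = 223.053078
per-turn = √(223.053078² + 9²) = √(49752.6758 + 81) = √49833.6758 = 223.234576
L = 5 × 223.234576 = 1116.172878
V = π·0.75² × L = 1.767146 × 1116.172878 = 1972.440290

L=1116.173 V=1972.440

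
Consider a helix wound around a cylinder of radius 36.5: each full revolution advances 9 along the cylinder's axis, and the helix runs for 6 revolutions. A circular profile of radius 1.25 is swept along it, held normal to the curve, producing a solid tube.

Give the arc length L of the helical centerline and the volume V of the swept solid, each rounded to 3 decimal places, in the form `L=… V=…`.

2πR = 2π·36.5 = 229.336264
per-turn = √(229.336264² + 9²) = √(52595.1219 + 81) = √52676.1219 = 229.512792
L = 6 × 229.512792 = 1377.076754
V = π·1.25² × L = 4.908739 × 1377.076754 = 6759.709710

L=1377.077 V=6759.710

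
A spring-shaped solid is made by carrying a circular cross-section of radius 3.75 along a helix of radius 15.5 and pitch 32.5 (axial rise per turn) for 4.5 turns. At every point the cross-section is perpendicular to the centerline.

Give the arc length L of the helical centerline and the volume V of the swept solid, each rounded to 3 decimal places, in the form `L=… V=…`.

2πR = 2π·15.5 = 97.389372
per-turn = √(97.389372² + 32.5²) = √(9484.6898 + 1056.25) = √10540.9398 = 102.669079
L = 4.5 × 102.669079 = 462.010857
V = π·3.75² × L = 44.178647 × 462.010857 = 20411.014398

L=462.011 V=20411.014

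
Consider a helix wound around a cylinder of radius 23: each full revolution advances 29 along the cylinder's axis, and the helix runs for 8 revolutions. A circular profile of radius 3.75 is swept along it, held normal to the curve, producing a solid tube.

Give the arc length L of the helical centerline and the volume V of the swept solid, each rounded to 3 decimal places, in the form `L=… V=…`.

2πR = 2π·23 = 144.513262
per-turn = √(144.513262² + 29²) = √(20884.0829 + 841) = √21725.0829 = 147.394311
L = 8 × 147.394311 = 1179.154488
V = π·3.75² × L = 44.178647 × 1179.154488 = 52093.449517

L=1179.154 V=52093.450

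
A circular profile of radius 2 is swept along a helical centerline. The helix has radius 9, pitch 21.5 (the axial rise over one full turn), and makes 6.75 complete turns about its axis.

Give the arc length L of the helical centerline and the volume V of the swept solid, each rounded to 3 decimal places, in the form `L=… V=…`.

L=408.361 V=5131.618

2πR = 2π·9 = 56.548668
per-turn = √(56.548668² + 21.5²) = √(3197.7518 + 462.25) = √3660.0018 = 60.497949
L = 6.75 × 60.497949 = 408.361155
V = π·2² × L = 12.566371 × 408.361155 = 5131.617623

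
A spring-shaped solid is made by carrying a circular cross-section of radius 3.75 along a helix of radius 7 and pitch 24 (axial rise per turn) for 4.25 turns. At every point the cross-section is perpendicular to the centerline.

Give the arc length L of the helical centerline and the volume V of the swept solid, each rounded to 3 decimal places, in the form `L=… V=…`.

2πR = 2π·7 = 43.982297
per-turn = √(43.982297² + 24²) = √(1934.4425 + 576) = √2510.4425 = 50.104316
L = 4.25 × 50.104316 = 212.943342
V = π·3.75² × L = 44.178647 × 212.943342 = 9407.548680

L=212.943 V=9407.549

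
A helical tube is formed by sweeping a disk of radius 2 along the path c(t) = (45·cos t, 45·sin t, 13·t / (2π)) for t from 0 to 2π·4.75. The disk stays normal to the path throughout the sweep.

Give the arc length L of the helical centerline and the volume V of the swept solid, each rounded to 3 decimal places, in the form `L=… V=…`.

L=1344.450 V=16894.853

2πR = 2π·45 = 282.743339
per-turn = √(282.743339² + 13²) = √(79943.7956 + 169) = √80112.7956 = 283.042039
L = 4.75 × 283.042039 = 1344.449684
V = π·2² × L = 12.566371 × 1344.449684 = 16894.852997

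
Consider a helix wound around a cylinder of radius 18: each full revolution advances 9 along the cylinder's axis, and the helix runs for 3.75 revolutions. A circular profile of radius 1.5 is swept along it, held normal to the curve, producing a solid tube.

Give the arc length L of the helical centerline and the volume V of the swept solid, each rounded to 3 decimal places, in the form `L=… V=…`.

L=425.456 V=3007.370

2πR = 2π·18 = 113.097336
per-turn = √(113.097336² + 9²) = √(12791.0073 + 81) = √12872.0073 = 113.454869
L = 3.75 × 113.454869 = 425.455759
V = π·1.5² × L = 7.068583 × 425.455759 = 3007.369544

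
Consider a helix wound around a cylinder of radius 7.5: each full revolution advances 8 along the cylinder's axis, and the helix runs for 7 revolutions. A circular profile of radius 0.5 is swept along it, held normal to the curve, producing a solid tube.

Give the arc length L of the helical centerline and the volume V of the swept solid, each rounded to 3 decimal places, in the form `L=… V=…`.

L=334.587 V=262.784

2πR = 2π·7.5 = 47.123890
per-turn = √(47.123890² + 8²) = √(2220.6610 + 64) = √2284.6610 = 47.798127
L = 7 × 47.798127 = 334.586892
V = π·0.5² × L = 0.785398 × 334.586892 = 262.783931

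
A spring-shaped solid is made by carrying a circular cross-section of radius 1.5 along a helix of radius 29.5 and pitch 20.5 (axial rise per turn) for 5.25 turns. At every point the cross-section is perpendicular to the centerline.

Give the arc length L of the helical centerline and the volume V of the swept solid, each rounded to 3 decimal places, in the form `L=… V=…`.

L=979.042 V=6920.439

2πR = 2π·29.5 = 185.353967
per-turn = √(185.353967² + 20.5²) = √(34356.0929 + 420.25) = √34776.3429 = 186.484163
L = 5.25 × 186.484163 = 979.041854
V = π·1.5² × L = 7.068583 × 979.041854 = 6920.439066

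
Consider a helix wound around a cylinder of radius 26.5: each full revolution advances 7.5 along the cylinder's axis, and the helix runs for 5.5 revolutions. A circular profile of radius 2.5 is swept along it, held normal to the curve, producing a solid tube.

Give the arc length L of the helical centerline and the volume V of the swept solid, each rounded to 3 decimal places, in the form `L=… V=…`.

L=916.703 V=17999.418

2πR = 2π·26.5 = 166.504411
per-turn = √(166.504411² + 7.5²) = √(27723.7188 + 56.25) = √27779.9688 = 166.673239
L = 5.5 × 166.673239 = 916.702817
V = π·2.5² × L = 19.634954 × 916.702817 = 17999.417725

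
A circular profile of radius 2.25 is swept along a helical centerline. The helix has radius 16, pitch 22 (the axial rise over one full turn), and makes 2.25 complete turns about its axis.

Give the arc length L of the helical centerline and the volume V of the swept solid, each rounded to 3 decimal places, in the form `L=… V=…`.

2πR = 2π·16 = 100.530965
per-turn = √(100.530965² + 22²) = √(10106.4749 + 484) = √10590.4749 = 102.910033
L = 2.25 × 102.910033 = 231.547574
V = π·2.25² × L = 15.904313 × 231.547574 = 3682.605054

L=231.548 V=3682.605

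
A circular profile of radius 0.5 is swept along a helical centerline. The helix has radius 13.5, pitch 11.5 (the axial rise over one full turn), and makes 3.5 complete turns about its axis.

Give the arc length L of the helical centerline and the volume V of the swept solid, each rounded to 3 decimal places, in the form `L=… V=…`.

L=299.597 V=235.303

2πR = 2π·13.5 = 84.823002
per-turn = √(84.823002² + 11.5²) = √(7194.9416 + 132.25) = √7327.1916 = 85.599016
L = 3.5 × 85.599016 = 299.596557
V = π·0.5² × L = 0.785398 × 299.596557 = 235.302586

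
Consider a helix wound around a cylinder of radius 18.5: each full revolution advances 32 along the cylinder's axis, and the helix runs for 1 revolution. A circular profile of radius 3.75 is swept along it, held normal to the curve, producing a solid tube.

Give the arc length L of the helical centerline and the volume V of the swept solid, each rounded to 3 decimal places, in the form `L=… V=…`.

2πR = 2π·18.5 = 116.238928
per-turn = √(116.238928² + 32²) = √(13511.4884 + 1024) = √14535.4884 = 120.563213
L = 1 × 120.563213 = 120.563213
V = π·3.75² × L = 44.178647 × 120.563213 = 5326.319609

L=120.563 V=5326.320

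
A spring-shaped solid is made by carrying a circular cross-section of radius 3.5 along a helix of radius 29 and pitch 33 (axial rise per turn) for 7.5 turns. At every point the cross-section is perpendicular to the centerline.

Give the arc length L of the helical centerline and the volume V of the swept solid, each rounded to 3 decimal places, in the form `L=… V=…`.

L=1388.824 V=53448.212

2πR = 2π·29 = 182.212374
per-turn = √(182.212374² + 33²) = √(33201.3492 + 1089) = √34290.3492 = 185.176535
L = 7.5 × 185.176535 = 1388.824014
V = π·3.5² × L = 38.484510 × 1388.824014 = 53448.211677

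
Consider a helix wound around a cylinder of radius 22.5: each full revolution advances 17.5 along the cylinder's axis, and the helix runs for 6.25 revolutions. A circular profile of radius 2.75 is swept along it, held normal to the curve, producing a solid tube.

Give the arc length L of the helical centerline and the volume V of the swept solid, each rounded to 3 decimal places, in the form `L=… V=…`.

2πR = 2π·22.5 = 141.371669
per-turn = √(141.371669² + 17.5²) = √(19985.9489 + 306.25) = √20292.1989 = 142.450689
L = 6.25 × 142.450689 = 890.316809
V = π·2.75² × L = 23.758294 × 890.316809 = 21152.408891

L=890.317 V=21152.409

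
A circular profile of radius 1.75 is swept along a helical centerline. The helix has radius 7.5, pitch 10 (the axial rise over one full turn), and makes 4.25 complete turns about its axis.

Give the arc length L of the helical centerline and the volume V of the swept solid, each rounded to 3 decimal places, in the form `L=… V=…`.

2πR = 2π·7.5 = 47.123890
per-turn = √(47.123890² + 10²) = √(2220.6610 + 100) = √2320.6610 = 48.173239
L = 4.25 × 48.173239 = 204.736267
V = π·1.75² × L = 9.621128 × 204.736267 = 1969.793732

L=204.736 V=1969.794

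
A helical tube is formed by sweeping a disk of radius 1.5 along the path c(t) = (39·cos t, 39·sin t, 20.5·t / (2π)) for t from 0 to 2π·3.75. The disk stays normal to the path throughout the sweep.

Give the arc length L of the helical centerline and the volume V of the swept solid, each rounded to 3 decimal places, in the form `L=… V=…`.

2πR = 2π·39 = 245.044227
per-turn = √(245.044227² + 20.5²) = √(60046.6732 + 420.25) = √60466.9232 = 245.900230
L = 3.75 × 245.900230 = 922.125863
V = π·1.5² × L = 7.068583 × 922.125863 = 6518.123633

L=922.126 V=6518.124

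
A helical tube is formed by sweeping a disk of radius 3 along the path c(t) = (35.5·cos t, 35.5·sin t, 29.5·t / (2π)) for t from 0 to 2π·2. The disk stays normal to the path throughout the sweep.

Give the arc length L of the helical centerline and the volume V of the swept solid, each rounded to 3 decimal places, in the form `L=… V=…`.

L=449.991 V=12723.190

2πR = 2π·35.5 = 223.053078
per-turn = √(223.053078² + 29.5²) = √(49752.6758 + 870.25) = √50622.9258 = 224.995391
L = 2 × 224.995391 = 449.990781
V = π·3² × L = 28.274334 × 449.990781 = 12723.189591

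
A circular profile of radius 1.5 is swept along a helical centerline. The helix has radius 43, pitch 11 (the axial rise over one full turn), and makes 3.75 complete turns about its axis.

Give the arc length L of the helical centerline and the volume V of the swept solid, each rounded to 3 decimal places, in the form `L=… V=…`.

2πR = 2π·43 = 270.176968
per-turn = √(270.176968² + 11²) = √(72995.5942 + 121) = √73116.5942 = 270.400803
L = 3.75 × 270.400803 = 1014.003010
V = π·1.5² × L = 7.068583 × 1014.003010 = 7167.564919

L=1014.003 V=7167.565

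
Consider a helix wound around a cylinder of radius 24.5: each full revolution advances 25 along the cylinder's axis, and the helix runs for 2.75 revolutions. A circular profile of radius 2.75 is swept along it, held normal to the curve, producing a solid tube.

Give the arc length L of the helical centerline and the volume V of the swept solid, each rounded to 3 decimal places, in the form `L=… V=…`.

L=428.876 V=10189.359

2πR = 2π·24.5 = 153.938040
per-turn = √(153.938040² + 25²) = √(23696.9202 + 625) = √24321.9202 = 155.954866
L = 2.75 × 155.954866 = 428.875881
V = π·2.75² × L = 23.758294 × 428.875881 = 10189.359459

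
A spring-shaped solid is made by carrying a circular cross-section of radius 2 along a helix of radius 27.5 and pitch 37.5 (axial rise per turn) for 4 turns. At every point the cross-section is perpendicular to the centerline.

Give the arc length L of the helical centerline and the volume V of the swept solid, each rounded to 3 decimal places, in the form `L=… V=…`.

2πR = 2π·27.5 = 172.787596
per-turn = √(172.787596² + 37.5²) = √(29855.5533 + 1406.25) = √31261.8033 = 176.810077
L = 4 × 176.810077 = 707.240308
V = π·2² × L = 12.566371 × 707.240308 = 8887.443822

L=707.240 V=8887.444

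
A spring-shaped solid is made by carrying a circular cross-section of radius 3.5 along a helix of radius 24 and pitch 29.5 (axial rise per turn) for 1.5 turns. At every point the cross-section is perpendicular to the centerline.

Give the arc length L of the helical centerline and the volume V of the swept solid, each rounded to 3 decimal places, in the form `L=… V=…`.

2πR = 2π·24 = 150.796447
per-turn = √(150.796447² + 29.5²) = √(22739.5685 + 870.25) = √23609.8185 = 153.654868
L = 1.5 × 153.654868 = 230.482302
V = π·3.5² × L = 38.484510 × 230.482302 = 8869.998473

L=230.482 V=8869.998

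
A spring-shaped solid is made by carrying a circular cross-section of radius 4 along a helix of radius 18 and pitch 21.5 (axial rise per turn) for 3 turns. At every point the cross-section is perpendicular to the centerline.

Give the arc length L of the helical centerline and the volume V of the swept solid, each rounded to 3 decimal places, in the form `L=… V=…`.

2πR = 2π·18 = 113.097336
per-turn = √(113.097336² + 21.5²) = √(12791.0073 + 462.25) = √13253.2573 = 115.122792
L = 3 × 115.122792 = 345.368377
V = π·4² × L = 50.265482 × 345.368377 = 17360.108088

L=345.368 V=17360.108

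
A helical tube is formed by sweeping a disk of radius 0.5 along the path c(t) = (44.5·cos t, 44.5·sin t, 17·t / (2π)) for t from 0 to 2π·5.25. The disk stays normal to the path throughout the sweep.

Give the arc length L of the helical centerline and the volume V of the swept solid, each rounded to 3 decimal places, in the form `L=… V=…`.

2πR = 2π·44.5 = 279.601746
per-turn = √(279.601746² + 17²) = √(78177.1365 + 289) = √78466.1365 = 280.118076
L = 5.25 × 280.118076 = 1470.619899
V = π·0.5² × L = 0.785398 × 1470.619899 = 1155.022167

L=1470.620 V=1155.022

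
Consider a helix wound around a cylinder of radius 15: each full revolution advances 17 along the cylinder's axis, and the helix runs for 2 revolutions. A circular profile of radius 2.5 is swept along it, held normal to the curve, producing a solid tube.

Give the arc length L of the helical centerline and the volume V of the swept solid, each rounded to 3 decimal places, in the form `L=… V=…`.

L=191.537 V=3760.828

2πR = 2π·15 = 94.247780
per-turn = √(94.247780² + 17²) = √(8882.6440 + 289) = √9171.6440 = 95.768700
L = 2 × 95.768700 = 191.537401
V = π·2.5² × L = 19.634954 × 191.537401 = 3760.828067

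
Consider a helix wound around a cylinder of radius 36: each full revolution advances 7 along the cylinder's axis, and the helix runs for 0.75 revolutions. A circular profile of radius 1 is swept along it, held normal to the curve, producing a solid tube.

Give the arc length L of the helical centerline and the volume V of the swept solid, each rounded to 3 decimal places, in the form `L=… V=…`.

L=169.727 V=533.214

2πR = 2π·36 = 226.194671
per-turn = √(226.194671² + 7²) = √(51164.0292 + 49) = √51213.0292 = 226.302959
L = 0.75 × 226.302959 = 169.727219
V = π·1² × L = 3.141593 × 169.727219 = 533.213785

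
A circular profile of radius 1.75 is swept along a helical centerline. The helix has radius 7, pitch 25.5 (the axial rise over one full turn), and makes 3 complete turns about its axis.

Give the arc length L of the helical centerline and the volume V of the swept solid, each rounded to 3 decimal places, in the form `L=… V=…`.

L=152.520 V=1467.411

2πR = 2π·7 = 43.982297
per-turn = √(43.982297² + 25.5²) = √(1934.4425 + 650.25) = √2584.6925 = 50.839871
L = 3 × 50.839871 = 152.519612
V = π·1.75² × L = 9.621128 × 152.519612 = 1467.410637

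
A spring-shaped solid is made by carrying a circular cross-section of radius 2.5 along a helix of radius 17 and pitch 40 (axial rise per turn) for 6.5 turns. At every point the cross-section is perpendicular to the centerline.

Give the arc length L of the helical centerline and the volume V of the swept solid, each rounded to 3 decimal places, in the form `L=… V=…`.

2πR = 2π·17 = 106.814150
per-turn = √(106.814150² + 40²) = √(11409.2627 + 1600) = √13009.2627 = 114.058155
L = 6.5 × 114.058155 = 741.378007
V = π·2.5² × L = 19.634954 × 741.378007 = 14556.923118

L=741.378 V=14556.923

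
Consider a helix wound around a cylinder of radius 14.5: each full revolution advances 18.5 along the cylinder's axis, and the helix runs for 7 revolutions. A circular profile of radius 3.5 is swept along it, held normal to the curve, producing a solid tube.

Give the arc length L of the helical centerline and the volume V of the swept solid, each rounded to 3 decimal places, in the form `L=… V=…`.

2πR = 2π·14.5 = 91.106187
per-turn = √(91.106187² + 18.5²) = √(8300.3373 + 342.25) = √8642.5873 = 92.965517
L = 7 × 92.965517 = 650.758617
V = π·3.5² × L = 38.484510 × 650.758617 = 25044.126513

L=650.759 V=25044.127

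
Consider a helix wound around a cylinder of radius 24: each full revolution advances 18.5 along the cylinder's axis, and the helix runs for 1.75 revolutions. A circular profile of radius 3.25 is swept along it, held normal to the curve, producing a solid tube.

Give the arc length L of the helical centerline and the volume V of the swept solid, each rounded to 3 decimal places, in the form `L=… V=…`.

L=265.872 V=8822.459

2πR = 2π·24 = 150.796447
per-turn = √(150.796447² + 18.5²) = √(22739.5685 + 342.25) = √23081.8185 = 151.927017
L = 1.75 × 151.927017 = 265.872280
V = π·3.25² × L = 33.183072 × 265.872280 = 8822.459118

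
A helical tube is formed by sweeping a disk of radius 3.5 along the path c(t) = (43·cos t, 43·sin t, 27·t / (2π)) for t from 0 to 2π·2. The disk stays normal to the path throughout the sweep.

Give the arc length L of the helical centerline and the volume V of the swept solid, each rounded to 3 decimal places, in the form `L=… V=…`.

L=543.045 V=20898.839

2πR = 2π·43 = 270.176968
per-turn = √(270.176968² + 27²) = √(72995.5942 + 729) = √73724.5942 = 271.522732
L = 2 × 271.522732 = 543.045465
V = π·3.5² × L = 38.484510 × 543.045465 = 20898.838616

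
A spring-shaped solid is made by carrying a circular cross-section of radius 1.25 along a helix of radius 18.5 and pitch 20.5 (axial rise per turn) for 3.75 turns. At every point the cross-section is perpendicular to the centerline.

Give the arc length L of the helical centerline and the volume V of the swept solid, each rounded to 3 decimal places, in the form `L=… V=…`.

2πR = 2π·18.5 = 116.238928
per-turn = √(116.238928² + 20.5²) = √(13511.4884 + 420.25) = √13931.7384 = 118.032785
L = 3.75 × 118.032785 = 442.622945
V = π·1.25² × L = 4.908739 × 442.622945 = 2172.720301

L=442.623 V=2172.720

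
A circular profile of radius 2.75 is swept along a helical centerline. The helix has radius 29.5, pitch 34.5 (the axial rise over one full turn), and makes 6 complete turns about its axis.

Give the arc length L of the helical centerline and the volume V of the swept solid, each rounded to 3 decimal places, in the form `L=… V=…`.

L=1131.224 V=26875.959

2πR = 2π·29.5 = 185.353967
per-turn = √(185.353967² + 34.5²) = √(34356.0929 + 1190.25) = √35546.3429 = 188.537378
L = 6 × 188.537378 = 1131.224268
V = π·2.75² × L = 23.758294 × 1131.224268 = 26875.959246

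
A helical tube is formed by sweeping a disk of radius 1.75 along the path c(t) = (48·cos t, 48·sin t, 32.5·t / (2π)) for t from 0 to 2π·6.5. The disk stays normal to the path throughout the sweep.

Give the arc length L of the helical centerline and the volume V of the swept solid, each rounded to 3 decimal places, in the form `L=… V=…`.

2πR = 2π·48 = 301.592895
per-turn = √(301.592895² + 32.5²) = √(90958.2742 + 1056.25) = √92014.5242 = 303.338959
L = 6.5 × 303.338959 = 1971.703235
V = π·1.75² × L = 9.621128 × 1971.703235 = 18970.008217

L=1971.703 V=18970.008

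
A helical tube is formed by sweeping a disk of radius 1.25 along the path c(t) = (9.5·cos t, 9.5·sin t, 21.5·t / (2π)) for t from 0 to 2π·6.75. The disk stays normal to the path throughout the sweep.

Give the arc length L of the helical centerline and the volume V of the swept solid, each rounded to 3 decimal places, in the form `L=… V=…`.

L=428.249 V=2102.162

2πR = 2π·9.5 = 59.690260
per-turn = √(59.690260² + 21.5²) = √(3562.9272 + 462.25) = √4025.1772 = 63.444284
L = 6.75 × 63.444284 = 428.248918
V = π·1.25² × L = 4.908739 × 428.248918 = 2102.161960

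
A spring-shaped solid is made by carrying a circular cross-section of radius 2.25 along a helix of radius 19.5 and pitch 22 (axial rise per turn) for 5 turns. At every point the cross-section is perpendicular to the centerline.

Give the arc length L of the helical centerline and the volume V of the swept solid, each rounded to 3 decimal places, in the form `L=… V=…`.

L=622.408 V=9898.971

2πR = 2π·19.5 = 122.522113
per-turn = √(122.522113² + 22²) = √(15011.6683 + 484) = √15495.6683 = 124.481598
L = 5 × 124.481598 = 622.407991
V = π·2.25² × L = 15.904313 × 622.407991 = 9898.971385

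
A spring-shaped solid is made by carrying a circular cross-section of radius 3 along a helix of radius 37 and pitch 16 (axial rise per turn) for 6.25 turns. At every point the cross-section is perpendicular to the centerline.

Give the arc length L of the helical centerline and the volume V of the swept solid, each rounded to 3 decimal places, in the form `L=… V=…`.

L=1456.424 V=41179.411

2πR = 2π·37 = 232.477856
per-turn = √(232.477856² + 16²) = √(54045.9537 + 256) = √54301.9537 = 233.027796
L = 6.25 × 233.027796 = 1456.423725
V = π·3² × L = 28.274334 × 1456.423725 = 41179.410672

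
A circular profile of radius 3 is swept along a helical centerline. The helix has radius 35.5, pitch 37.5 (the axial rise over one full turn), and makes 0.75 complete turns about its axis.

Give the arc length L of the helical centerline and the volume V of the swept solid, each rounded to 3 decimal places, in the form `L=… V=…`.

2πR = 2π·35.5 = 223.053078
per-turn = √(223.053078² + 37.5²) = √(49752.6758 + 1406.25) = √51158.9258 = 226.183390
L = 0.75 × 226.183390 = 169.637542
V = π·3² × L = 28.274334 × 169.637542 = 4796.388510

L=169.638 V=4796.389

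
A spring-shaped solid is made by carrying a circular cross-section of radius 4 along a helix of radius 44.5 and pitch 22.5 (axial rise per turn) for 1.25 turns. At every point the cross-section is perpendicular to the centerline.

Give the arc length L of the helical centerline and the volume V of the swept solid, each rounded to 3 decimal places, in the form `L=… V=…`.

L=350.632 V=17624.686

2πR = 2π·44.5 = 279.601746
per-turn = √(279.601746² + 22.5²) = √(78177.1365 + 506.25) = √78683.3865 = 280.505591
L = 1.25 × 280.505591 = 350.631988
V = π·4² × L = 50.265482 × 350.631988 = 17624.686066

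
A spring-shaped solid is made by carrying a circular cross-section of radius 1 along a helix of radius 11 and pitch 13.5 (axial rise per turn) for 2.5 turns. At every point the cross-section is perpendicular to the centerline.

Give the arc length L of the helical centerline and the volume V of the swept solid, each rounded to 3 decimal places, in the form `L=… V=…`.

2πR = 2π·11 = 69.115038
per-turn = √(69.115038² + 13.5²) = √(4776.8885 + 182.25) = √4959.1385 = 70.421151
L = 2.5 × 70.421151 = 176.052878
V = π·1² × L = 3.141593 × 176.052878 = 553.086428

L=176.053 V=553.086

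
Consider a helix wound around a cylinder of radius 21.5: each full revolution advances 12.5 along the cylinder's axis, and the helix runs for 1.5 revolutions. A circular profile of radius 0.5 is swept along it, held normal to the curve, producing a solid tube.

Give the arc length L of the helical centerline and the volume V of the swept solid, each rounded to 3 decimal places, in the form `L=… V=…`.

L=203.498 V=159.827

2πR = 2π·21.5 = 135.088484
per-turn = √(135.088484² + 12.5²) = √(18248.8985 + 156.25) = √18405.1485 = 135.665576
L = 1.5 × 135.665576 = 203.498364
V = π·0.5² × L = 0.785398 × 203.498364 = 159.827241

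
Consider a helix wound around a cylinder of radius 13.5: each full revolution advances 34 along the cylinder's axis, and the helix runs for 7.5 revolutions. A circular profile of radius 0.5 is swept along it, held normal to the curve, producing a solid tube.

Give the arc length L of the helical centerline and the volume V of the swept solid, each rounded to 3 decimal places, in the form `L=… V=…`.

L=685.376 V=538.293

2πR = 2π·13.5 = 84.823002
per-turn = √(84.823002² + 34²) = √(7194.9416 + 1156) = √8350.9416 = 91.383487
L = 7.5 × 91.383487 = 685.376149
V = π·0.5² × L = 0.785398 × 685.376149 = 538.293169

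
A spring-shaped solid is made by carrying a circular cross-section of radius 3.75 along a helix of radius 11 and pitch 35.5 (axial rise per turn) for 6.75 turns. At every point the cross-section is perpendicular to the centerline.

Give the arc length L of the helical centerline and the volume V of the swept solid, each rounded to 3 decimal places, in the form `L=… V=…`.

2πR = 2π·11 = 69.115038
per-turn = √(69.115038² + 35.5²) = √(4776.8885 + 1260.25) = √6037.1385 = 77.699025
L = 6.75 × 77.699025 = 524.468421
V = π·3.75² × L = 44.178647 × 524.468421 = 23170.305057

L=524.468 V=23170.305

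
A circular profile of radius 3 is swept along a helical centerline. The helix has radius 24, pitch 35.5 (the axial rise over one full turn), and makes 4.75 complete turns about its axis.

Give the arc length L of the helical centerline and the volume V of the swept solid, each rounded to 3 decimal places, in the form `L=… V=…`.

2πR = 2π·24 = 150.796447
per-turn = √(150.796447² + 35.5²) = √(22739.5685 + 1260.25) = √23999.8185 = 154.918748
L = 4.75 × 154.918748 = 735.864054
V = π·3² × L = 28.274334 × 735.864054 = 20806.065952

L=735.864 V=20806.066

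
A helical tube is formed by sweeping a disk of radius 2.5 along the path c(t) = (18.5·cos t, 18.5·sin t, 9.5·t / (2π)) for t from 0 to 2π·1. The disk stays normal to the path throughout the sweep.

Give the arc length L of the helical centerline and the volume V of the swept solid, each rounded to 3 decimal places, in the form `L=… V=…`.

L=116.626 V=2289.956

2πR = 2π·18.5 = 116.238928
per-turn = √(116.238928² + 9.5²) = √(13511.4884 + 90.25) = √13601.7384 = 116.626491
L = 1 × 116.626491 = 116.626491
V = π·2.5² × L = 19.634954 × 116.626491 = 2289.955798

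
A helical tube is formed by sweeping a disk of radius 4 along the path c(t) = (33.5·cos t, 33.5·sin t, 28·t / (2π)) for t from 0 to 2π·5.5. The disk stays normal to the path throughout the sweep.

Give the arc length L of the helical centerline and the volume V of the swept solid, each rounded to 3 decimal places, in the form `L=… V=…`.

2πR = 2π·33.5 = 210.486708
per-turn = √(210.486708² + 28²) = √(44304.6542 + 784) = √45088.6542 = 212.340891
L = 5.5 × 212.340891 = 1167.874903
V = π·4² × L = 50.265482 × 1167.874903 = 58703.795432

L=1167.875 V=58703.795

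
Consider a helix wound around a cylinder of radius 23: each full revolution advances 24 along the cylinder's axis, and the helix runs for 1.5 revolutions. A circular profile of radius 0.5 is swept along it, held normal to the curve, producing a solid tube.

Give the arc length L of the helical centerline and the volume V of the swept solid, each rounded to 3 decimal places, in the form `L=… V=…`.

L=219.739 V=172.583

2πR = 2π·23 = 144.513262
per-turn = √(144.513262² + 24²) = √(20884.0829 + 576) = √21460.0829 = 146.492604
L = 1.5 × 146.492604 = 219.738905
V = π·0.5² × L = 0.785398 × 219.738905 = 172.582533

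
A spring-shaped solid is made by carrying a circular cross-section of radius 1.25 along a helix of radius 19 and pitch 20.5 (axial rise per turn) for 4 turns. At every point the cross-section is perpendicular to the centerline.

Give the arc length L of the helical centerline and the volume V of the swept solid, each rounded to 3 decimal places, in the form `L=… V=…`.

L=484.511 V=2378.340

2πR = 2π·19 = 119.380521
per-turn = √(119.380521² + 20.5²) = √(14251.7088 + 420.25) = √14671.9588 = 121.127861
L = 4 × 121.127861 = 484.511445
V = π·1.25² × L = 4.908739 × 484.511445 = 2378.339993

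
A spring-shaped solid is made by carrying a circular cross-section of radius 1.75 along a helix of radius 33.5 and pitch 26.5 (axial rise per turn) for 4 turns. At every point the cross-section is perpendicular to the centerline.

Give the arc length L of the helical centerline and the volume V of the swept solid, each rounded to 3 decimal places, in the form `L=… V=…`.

2πR = 2π·33.5 = 210.486708
per-turn = √(210.486708² + 26.5²) = √(44304.6542 + 702.25) = √45006.9042 = 212.148307
L = 4 × 212.148307 = 848.593228
V = π·1.75² × L = 9.621128 × 848.593228 = 8164.423643

L=848.593 V=8164.424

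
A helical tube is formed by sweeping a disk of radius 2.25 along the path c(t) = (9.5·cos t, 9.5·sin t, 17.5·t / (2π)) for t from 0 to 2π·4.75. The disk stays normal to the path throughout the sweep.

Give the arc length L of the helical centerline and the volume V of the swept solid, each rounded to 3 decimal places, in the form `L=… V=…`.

L=295.463 V=4699.134

2πR = 2π·9.5 = 59.690260
per-turn = √(59.690260² + 17.5²) = √(3562.9272 + 306.25) = √3869.1772 = 62.202710
L = 4.75 × 62.202710 = 295.462875
V = π·2.25² × L = 15.904313 × 295.462875 = 4699.133983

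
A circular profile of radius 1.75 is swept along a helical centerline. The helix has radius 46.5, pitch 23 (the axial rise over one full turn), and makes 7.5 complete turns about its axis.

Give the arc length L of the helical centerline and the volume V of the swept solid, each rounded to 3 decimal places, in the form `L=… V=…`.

L=2198.040 V=21147.624

2πR = 2π·46.5 = 292.168117
per-turn = √(292.168117² + 23²) = √(85362.2085 + 529) = √85891.2085 = 293.072019
L = 7.5 × 293.072019 = 2198.040144
V = π·1.75² × L = 9.621128 × 2198.040144 = 21147.624482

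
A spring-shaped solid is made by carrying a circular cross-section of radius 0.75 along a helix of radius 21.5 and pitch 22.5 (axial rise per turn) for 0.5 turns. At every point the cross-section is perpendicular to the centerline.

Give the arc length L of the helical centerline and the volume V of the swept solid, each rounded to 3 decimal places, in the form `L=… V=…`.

L=68.475 V=121.005

2πR = 2π·21.5 = 135.088484
per-turn = √(135.088484² + 22.5²) = √(18248.8985 + 506.25) = √18755.1485 = 136.949438
L = 0.5 × 136.949438 = 68.474719
V = π·0.75² × L = 1.767146 × 68.474719 = 121.004817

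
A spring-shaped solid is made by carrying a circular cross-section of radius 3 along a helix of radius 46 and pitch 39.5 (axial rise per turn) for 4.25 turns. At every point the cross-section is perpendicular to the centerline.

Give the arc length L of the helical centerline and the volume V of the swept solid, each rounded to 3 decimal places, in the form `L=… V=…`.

L=1239.781 V=35053.983

2πR = 2π·46 = 289.026524
per-turn = √(289.026524² + 39.5²) = √(83536.3317 + 1560.25) = √85096.5817 = 291.713184
L = 4.25 × 291.713184 = 1239.781032
V = π·3² × L = 28.274334 × 1239.781032 = 35053.982826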